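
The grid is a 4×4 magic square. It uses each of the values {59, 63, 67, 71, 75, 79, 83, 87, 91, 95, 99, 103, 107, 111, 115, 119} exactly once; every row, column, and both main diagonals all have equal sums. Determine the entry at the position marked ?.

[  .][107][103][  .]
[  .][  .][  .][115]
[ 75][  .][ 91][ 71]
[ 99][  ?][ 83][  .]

The 16 entries sum to 1424, so each line sums to 1424/4 = 356.
Using row 3: 75 + 91 + 71 + ? → (3,2) = 356 − 237 = 119.
From column 3, 356 − (103 + 91 + 83) gives (2,3) = 79.
From anti-diagonal, 356 − (79 + 119 + 99) gives (1,4) = 59.
Row 1: 107 + 103 + 59 + ? = 356, so (1,1) = 87.
Column 1 must total 356; the given cells sum to 261, so (2,1) = 95.
From column 4, 356 − (59 + 115 + 71) gives (4,4) = 111.
From main diagonal, 356 − (87 + 91 + 111) gives (2,2) = 67.
Row 4 needs 356; the known cells sum to 293, so (4,2) = 63.

63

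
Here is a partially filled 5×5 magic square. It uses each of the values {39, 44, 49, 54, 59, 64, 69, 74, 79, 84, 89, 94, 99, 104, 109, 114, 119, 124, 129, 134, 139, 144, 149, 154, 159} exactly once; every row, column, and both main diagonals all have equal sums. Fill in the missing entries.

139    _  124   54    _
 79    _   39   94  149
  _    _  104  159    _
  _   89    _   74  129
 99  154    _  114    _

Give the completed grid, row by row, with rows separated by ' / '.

139 69 124 54 109 / 79 134 39 94 149 / 119 49 104 159 64 / 59 89 144 74 129 / 99 154 84 114 44

The 25 entries sum to 2475, so each line sums to 2475/5 = 495.
Using row 2: 79 + 39 + 94 + 149 + ? → (2,2) = 495 − 361 = 134.
Main diagonal must total 495; the given cells sum to 451, so (5,5) = 44.
Anti-diagonal must total 495; the given cells sum to 386, so (1,5) = 109.
Row 1 needs 495; the known cells sum to 426, so (1,2) = 69.
Row 5 must total 495; the given cells sum to 411, so (5,3) = 84.
Column 2: 69 + 134 + 89 + 154 + ? = 495, so (3,2) = 49.
From column 3, 495 − (124 + 39 + 104 + 84) gives (4,3) = 144.
From column 5, 495 − (109 + 149 + 129 + 44) gives (3,5) = 64.
Using row 3: 49 + 104 + 159 + 64 + ? → (3,1) = 495 − 376 = 119.
From row 4, 495 − (89 + 144 + 74 + 129) gives (4,1) = 59.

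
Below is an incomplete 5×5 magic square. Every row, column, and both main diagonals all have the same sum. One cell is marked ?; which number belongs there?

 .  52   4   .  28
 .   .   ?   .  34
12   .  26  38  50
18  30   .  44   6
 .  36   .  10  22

Column 5 is complete and sums to 140; that is the magic constant.
Row 3: 12 + 26 + 38 + 50 + ? = 140, so (3,2) = 14.
Using row 4: 18 + 30 + 44 + 6 + ? → (4,3) = 140 − 98 = 42.
Column 2 needs 140; the known cells sum to 132, so (2,2) = 8.
The remaining cell in main diagonal is (1,1) = 140 − 100 = 40.
Row 1 needs 140; the known cells sum to 124, so (1,4) = 16.
From column 4, 140 − (16 + 38 + 44 + 10) gives (2,4) = 32.
Using anti-diagonal: 28 + 32 + 26 + 30 + ? → (5,1) = 140 − 116 = 24.
The remaining cell in row 5 is (5,3) = 140 − 92 = 48.
Column 1 must total 140; the given cells sum to 94, so (2,1) = 46.
The remaining cell in column 3 is (2,3) = 140 − 120 = 20.

20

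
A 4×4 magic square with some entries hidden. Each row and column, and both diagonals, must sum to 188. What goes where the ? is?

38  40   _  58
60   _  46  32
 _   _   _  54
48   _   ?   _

34

The remaining cell in row 1 is (1,3) = 188 − 136 = 52.
Row 2: 60 + 46 + 32 + ? = 188, so (2,2) = 50.
Column 1 needs 188; the known cells sum to 146, so (3,1) = 42.
Column 4 must total 188; the given cells sum to 144, so (4,4) = 44.
The remaining cell in main diagonal is (3,3) = 188 − 132 = 56.
Anti-diagonal must total 188; the given cells sum to 152, so (3,2) = 36.
The remaining cell in column 2 is (4,2) = 188 − 126 = 62.
The remaining cell in column 3 is (4,3) = 188 − 154 = 34.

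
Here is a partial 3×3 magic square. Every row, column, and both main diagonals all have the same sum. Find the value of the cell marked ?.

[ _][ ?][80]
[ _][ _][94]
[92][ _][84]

Column 3 is complete and sums to 258; that is the magic constant.
Row 3 needs 258; the known cells sum to 176, so (3,2) = 82.
Anti-diagonal must total 258; the given cells sum to 172, so (2,2) = 86.
The remaining cell in row 2 is (2,1) = 258 − 180 = 78.
Column 1 needs 258; the known cells sum to 170, so (1,1) = 88.
Column 2 needs 258; the known cells sum to 168, so (1,2) = 90.

90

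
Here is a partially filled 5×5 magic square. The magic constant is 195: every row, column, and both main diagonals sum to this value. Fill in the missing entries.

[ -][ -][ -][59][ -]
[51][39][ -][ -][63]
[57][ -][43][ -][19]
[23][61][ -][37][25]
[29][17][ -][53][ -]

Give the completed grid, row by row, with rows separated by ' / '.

35 33 21 59 47 / 51 39 27 15 63 / 57 45 43 31 19 / 23 61 49 37 25 / 29 17 55 53 41

Row 4 needs 195; the known cells sum to 146, so (4,3) = 49.
Column 1: 51 + 57 + 23 + 29 + ? = 195, so (1,1) = 35.
Main diagonal needs 195; the known cells sum to 154, so (5,5) = 41.
Row 5 needs 195; the known cells sum to 140, so (5,3) = 55.
Column 5 must total 195; the given cells sum to 148, so (1,5) = 47.
Anti-diagonal needs 195; the known cells sum to 180, so (2,4) = 15.
The remaining cell in row 2 is (2,3) = 195 − 168 = 27.
Column 3: 27 + 43 + 49 + 55 + ? = 195, so (1,3) = 21.
Column 4 needs 195; the known cells sum to 164, so (3,4) = 31.
Row 1 needs 195; the known cells sum to 162, so (1,2) = 33.
Row 3 must total 195; the given cells sum to 150, so (3,2) = 45.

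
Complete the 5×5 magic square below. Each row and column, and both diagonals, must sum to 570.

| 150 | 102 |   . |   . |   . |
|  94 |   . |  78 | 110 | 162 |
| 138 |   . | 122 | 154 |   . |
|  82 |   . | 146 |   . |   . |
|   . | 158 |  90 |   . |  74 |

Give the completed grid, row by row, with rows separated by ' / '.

Row 2 needs 570; the known cells sum to 444, so (2,2) = 126.
Using column 1: 150 + 94 + 138 + 82 + ? → (5,1) = 570 − 464 = 106.
The remaining cell in column 3 is (1,3) = 570 − 436 = 134.
From main diagonal, 570 − (150 + 126 + 122 + 74) gives (4,4) = 98.
Row 5: 106 + 158 + 90 + 74 + ? = 570, so (5,4) = 142.
Using column 4: 110 + 154 + 98 + 142 + ? → (1,4) = 570 − 504 = 66.
From row 1, 570 − (150 + 102 + 134 + 66) gives (1,5) = 118.
Using anti-diagonal: 118 + 110 + 122 + 106 + ? → (4,2) = 570 − 456 = 114.
Row 4 needs 570; the known cells sum to 440, so (4,5) = 130.
Column 2: 102 + 126 + 114 + 158 + ? = 570, so (3,2) = 70.
Column 5 must total 570; the given cells sum to 484, so (3,5) = 86.

150 102 134 66 118 / 94 126 78 110 162 / 138 70 122 154 86 / 82 114 146 98 130 / 106 158 90 142 74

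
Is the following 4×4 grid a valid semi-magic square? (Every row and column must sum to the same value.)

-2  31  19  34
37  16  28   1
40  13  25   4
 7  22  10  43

Row 1: -2 + 31 + 19 + 34 = 82.
Row 2: 37 + 16 + 28 + 1 = 82.
Row 3: 40 + 13 + 25 + 4 = 82.
Row 4: 7 + 22 + 10 + 43 = 82.
Column 1: -2 + 37 + 40 + 7 = 82.
Column 2: 31 + 16 + 13 + 22 = 82.
Column 3: 19 + 28 + 25 + 10 = 82.
Column 4: 34 + 1 + 4 + 43 = 82.
All lines sum to 82.

Yes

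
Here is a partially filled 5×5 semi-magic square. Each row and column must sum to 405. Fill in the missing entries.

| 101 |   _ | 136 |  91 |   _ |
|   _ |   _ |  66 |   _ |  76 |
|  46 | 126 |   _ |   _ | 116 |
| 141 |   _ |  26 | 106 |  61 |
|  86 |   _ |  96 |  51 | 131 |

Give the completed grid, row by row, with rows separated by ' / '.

Row 4: 141 + 26 + 106 + 61 + ? = 405, so (4,2) = 71.
Row 5 needs 405; the known cells sum to 364, so (5,2) = 41.
The remaining cell in column 1 is (2,1) = 405 − 374 = 31.
From column 3, 405 − (136 + 66 + 26 + 96) gives (3,3) = 81.
Column 5: 76 + 116 + 61 + 131 + ? = 405, so (1,5) = 21.
Row 1 needs 405; the known cells sum to 349, so (1,2) = 56.
Row 3 needs 405; the known cells sum to 369, so (3,4) = 36.
Using column 2: 56 + 126 + 71 + 41 + ? → (2,2) = 405 − 294 = 111.
From column 4, 405 − (91 + 36 + 106 + 51) gives (2,4) = 121.

101 56 136 91 21 / 31 111 66 121 76 / 46 126 81 36 116 / 141 71 26 106 61 / 86 41 96 51 131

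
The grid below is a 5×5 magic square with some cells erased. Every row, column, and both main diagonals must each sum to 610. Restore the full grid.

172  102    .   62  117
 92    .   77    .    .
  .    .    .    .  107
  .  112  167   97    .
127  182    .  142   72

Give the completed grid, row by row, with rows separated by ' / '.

Row 1 must total 610; the given cells sum to 453, so (1,3) = 157.
The remaining cell in row 5 is (5,3) = 610 − 523 = 87.
Column 3 must total 610; the given cells sum to 488, so (3,3) = 122.
From main diagonal, 610 − (172 + 122 + 97 + 72) gives (2,2) = 147.
Anti-diagonal needs 610; the known cells sum to 478, so (2,4) = 132.
Using row 2: 92 + 147 + 77 + 132 + ? → (2,5) = 610 − 448 = 162.
The remaining cell in column 2 is (3,2) = 610 − 543 = 67.
From column 4, 610 − (62 + 132 + 97 + 142) gives (3,4) = 177.
Column 5 needs 610; the known cells sum to 458, so (4,5) = 152.
From row 3, 610 − (67 + 122 + 177 + 107) gives (3,1) = 137.
Using row 4: 112 + 167 + 97 + 152 + ? → (4,1) = 610 − 528 = 82.

172 102 157 62 117 / 92 147 77 132 162 / 137 67 122 177 107 / 82 112 167 97 152 / 127 182 87 142 72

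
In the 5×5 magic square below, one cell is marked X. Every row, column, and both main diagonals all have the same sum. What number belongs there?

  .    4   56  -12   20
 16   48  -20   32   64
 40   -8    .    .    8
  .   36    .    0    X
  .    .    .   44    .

52

Row 2 is complete and sums to 140; that is the magic constant.
Row 1: 4 + 56 + (-12) + 20 + ? = 140, so (1,1) = 72.
Column 2: 4 + 48 + (-8) + 36 + ? = 140, so (5,2) = 60.
Using column 4: -12 + 32 + 0 + 44 + ? → (3,4) = 140 − 64 = 76.
Row 3: 40 + (-8) + 76 + 8 + ? = 140, so (3,3) = 24.
Main diagonal: 72 + 48 + 24 + 0 + ? = 140, so (5,5) = -4.
Anti-diagonal: 20 + 32 + 24 + 36 + ? = 140, so (5,1) = 28.
Row 5 must total 140; the given cells sum to 128, so (5,3) = 12.
From column 1, 140 − (72 + 16 + 40 + 28) gives (4,1) = -16.
Column 3: 56 + (-20) + 24 + 12 + ? = 140, so (4,3) = 68.
The remaining cell in column 5 is (4,5) = 140 − 88 = 52.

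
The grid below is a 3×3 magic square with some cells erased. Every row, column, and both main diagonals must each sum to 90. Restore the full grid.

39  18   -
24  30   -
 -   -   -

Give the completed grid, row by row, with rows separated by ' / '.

Using row 1: 39 + 18 + ? → (1,3) = 90 − 57 = 33.
Using row 2: 24 + 30 + ? → (2,3) = 90 − 54 = 36.
Using column 1: 39 + 24 + ? → (3,1) = 90 − 63 = 27.
Column 2 must total 90; the given cells sum to 48, so (3,2) = 42.
Using column 3: 33 + 36 + ? → (3,3) = 90 − 69 = 21.

39 18 33 / 24 30 36 / 27 42 21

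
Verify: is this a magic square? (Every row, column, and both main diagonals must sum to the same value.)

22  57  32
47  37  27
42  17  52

Row 1: 22 + 57 + 32 = 111.
Row 2: 47 + 37 + 27 = 111.
Row 3: 42 + 17 + 52 = 111.
Column 1: 22 + 47 + 42 = 111.
Column 2: 57 + 37 + 17 = 111.
Column 3: 32 + 27 + 52 = 111.
Main diagonal: 22 + 37 + 52 = 111.
Anti-diagonal: 32 + 37 + 42 = 111.
All lines sum to 111.

Yes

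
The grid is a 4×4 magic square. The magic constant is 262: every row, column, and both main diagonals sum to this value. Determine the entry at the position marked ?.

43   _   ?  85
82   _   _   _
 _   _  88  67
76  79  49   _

70

The remaining cell in row 4 is (4,4) = 262 − 204 = 58.
The remaining cell in column 1 is (3,1) = 262 − 201 = 61.
Column 4: 85 + 67 + 58 + ? = 262, so (2,4) = 52.
Main diagonal must total 262; the given cells sum to 189, so (2,2) = 73.
Using row 2: 82 + 73 + 52 + ? → (2,3) = 262 − 207 = 55.
The remaining cell in row 3 is (3,2) = 262 − 216 = 46.
Column 2: 73 + 46 + 79 + ? = 262, so (1,2) = 64.
From column 3, 262 − (55 + 88 + 49) gives (1,3) = 70.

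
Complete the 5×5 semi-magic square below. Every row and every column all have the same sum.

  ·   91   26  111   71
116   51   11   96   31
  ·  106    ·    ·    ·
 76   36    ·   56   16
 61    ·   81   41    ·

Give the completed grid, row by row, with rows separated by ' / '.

6 91 26 111 71 / 116 51 11 96 31 / 46 106 66 1 86 / 76 36 121 56 16 / 61 21 81 41 101

Row 2 is already complete: 116 + 51 + 11 + 96 + 31 = 305, so that is the magic constant.
Row 1: 91 + 26 + 111 + 71 + ? = 305, so (1,1) = 6.
Row 4 must total 305; the given cells sum to 184, so (4,3) = 121.
Column 1 needs 305; the known cells sum to 259, so (3,1) = 46.
From column 2, 305 − (91 + 51 + 106 + 36) gives (5,2) = 21.
From column 3, 305 − (26 + 11 + 121 + 81) gives (3,3) = 66.
Column 4 must total 305; the given cells sum to 304, so (3,4) = 1.
Using row 3: 46 + 106 + 66 + 1 + ? → (3,5) = 305 − 219 = 86.
Row 5 needs 305; the known cells sum to 204, so (5,5) = 101.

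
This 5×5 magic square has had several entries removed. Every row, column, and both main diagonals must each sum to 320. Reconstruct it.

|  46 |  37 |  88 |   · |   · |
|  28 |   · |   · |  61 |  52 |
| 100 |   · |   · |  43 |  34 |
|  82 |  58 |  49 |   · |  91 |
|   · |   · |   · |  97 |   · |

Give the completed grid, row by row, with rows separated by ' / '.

46 37 88 79 70 / 28 94 85 61 52 / 100 76 67 43 34 / 82 58 49 40 91 / 64 55 31 97 73

Row 4 needs 320; the known cells sum to 280, so (4,4) = 40.
Column 1: 46 + 28 + 100 + 82 + ? = 320, so (5,1) = 64.
From column 4, 320 − (61 + 43 + 40 + 97) gives (1,4) = 79.
Row 1: 46 + 37 + 88 + 79 + ? = 320, so (1,5) = 70.
From column 5, 320 − (70 + 52 + 34 + 91) gives (5,5) = 73.
From anti-diagonal, 320 − (70 + 61 + 58 + 64) gives (3,3) = 67.
From row 3, 320 − (100 + 67 + 43 + 34) gives (3,2) = 76.
Using main diagonal: 46 + 67 + 40 + 73 + ? → (2,2) = 320 − 226 = 94.
Row 2: 28 + 94 + 61 + 52 + ? = 320, so (2,3) = 85.
Column 2 must total 320; the given cells sum to 265, so (5,2) = 55.
From column 3, 320 − (88 + 85 + 67 + 49) gives (5,3) = 31.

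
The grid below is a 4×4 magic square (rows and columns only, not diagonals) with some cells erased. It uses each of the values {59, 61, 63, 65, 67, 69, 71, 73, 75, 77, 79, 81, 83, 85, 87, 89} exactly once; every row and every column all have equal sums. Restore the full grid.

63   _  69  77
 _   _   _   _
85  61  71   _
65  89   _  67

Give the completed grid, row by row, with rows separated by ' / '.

The 16 entries sum to 1184, so each line sums to 1184/4 = 296.
Row 1: 63 + 69 + 77 + ? = 296, so (1,2) = 87.
Row 3: 85 + 61 + 71 + ? = 296, so (3,4) = 79.
From row 4, 296 − (65 + 89 + 67) gives (4,3) = 75.
Column 1: 63 + 85 + 65 + ? = 296, so (2,1) = 83.
From column 2, 296 − (87 + 61 + 89) gives (2,2) = 59.
Column 3 must total 296; the given cells sum to 215, so (2,3) = 81.
Column 4 needs 296; the known cells sum to 223, so (2,4) = 73.

63 87 69 77 / 83 59 81 73 / 85 61 71 79 / 65 89 75 67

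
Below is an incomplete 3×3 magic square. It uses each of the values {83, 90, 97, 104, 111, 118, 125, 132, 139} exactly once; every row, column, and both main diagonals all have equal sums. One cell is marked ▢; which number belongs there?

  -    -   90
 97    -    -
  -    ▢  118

83

The 9 entries sum to 999, so each line sums to 999/3 = 333.
Column 3: 90 + 118 + ? = 333, so (2,3) = 125.
Row 2: 97 + 125 + ? = 333, so (2,2) = 111.
Main diagonal must total 333; the given cells sum to 229, so (1,1) = 104.
Anti-diagonal needs 333; the known cells sum to 201, so (3,1) = 132.
The remaining cell in row 1 is (1,2) = 333 − 194 = 139.
Row 3: 132 + 118 + ? = 333, so (3,2) = 83.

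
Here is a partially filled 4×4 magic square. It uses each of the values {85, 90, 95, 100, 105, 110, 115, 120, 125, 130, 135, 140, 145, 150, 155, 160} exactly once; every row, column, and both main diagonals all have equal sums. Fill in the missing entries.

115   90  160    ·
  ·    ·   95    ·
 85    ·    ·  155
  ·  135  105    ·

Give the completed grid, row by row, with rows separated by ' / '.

The 16 entries sum to 1960, so each line sums to 1960/4 = 490.
The remaining cell in row 1 is (1,4) = 490 − 365 = 125.
Column 3 must total 490; the given cells sum to 360, so (3,3) = 130.
Using row 3: 85 + 130 + 155 + ? → (3,2) = 490 − 370 = 120.
From column 2, 490 − (90 + 120 + 135) gives (2,2) = 145.
Main diagonal needs 490; the known cells sum to 390, so (4,4) = 100.
The remaining cell in anti-diagonal is (4,1) = 490 − 340 = 150.
Column 1: 115 + 85 + 150 + ? = 490, so (2,1) = 140.
Column 4: 125 + 155 + 100 + ? = 490, so (2,4) = 110.

115 90 160 125 / 140 145 95 110 / 85 120 130 155 / 150 135 105 100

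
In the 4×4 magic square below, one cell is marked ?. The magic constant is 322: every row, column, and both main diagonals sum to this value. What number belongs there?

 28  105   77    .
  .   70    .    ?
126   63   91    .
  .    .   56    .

35

Using row 1: 28 + 105 + 77 + ? → (1,4) = 322 − 210 = 112.
From row 3, 322 − (126 + 63 + 91) gives (3,4) = 42.
Column 2 must total 322; the given cells sum to 238, so (4,2) = 84.
Column 3 needs 322; the known cells sum to 224, so (2,3) = 98.
From main diagonal, 322 − (28 + 70 + 91) gives (4,4) = 133.
Using anti-diagonal: 112 + 98 + 63 + ? → (4,1) = 322 − 273 = 49.
Column 1: 28 + 126 + 49 + ? = 322, so (2,1) = 119.
The remaining cell in column 4 is (2,4) = 322 − 287 = 35.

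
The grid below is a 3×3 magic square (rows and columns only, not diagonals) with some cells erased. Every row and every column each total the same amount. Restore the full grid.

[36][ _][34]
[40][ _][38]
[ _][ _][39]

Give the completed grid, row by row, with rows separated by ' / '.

36 41 34 / 40 33 38 / 35 37 39

Column 3 is already complete: 34 + 38 + 39 = 111, so that is the magic constant.
Row 1: 36 + 34 + ? = 111, so (1,2) = 41.
Using row 2: 40 + 38 + ? → (2,2) = 111 − 78 = 33.
The remaining cell in column 1 is (3,1) = 111 − 76 = 35.
From column 2, 111 − (41 + 33) gives (3,2) = 37.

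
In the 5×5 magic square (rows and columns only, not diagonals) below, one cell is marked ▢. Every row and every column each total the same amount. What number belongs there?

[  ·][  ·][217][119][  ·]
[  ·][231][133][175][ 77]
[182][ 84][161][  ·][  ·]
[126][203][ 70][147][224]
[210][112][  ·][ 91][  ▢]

Row 4 is complete and sums to 770; that is the magic constant.
The remaining cell in row 2 is (2,1) = 770 − 616 = 154.
Using column 1: 154 + 182 + 126 + 210 + ? → (1,1) = 770 − 672 = 98.
Using column 2: 231 + 84 + 203 + 112 + ? → (1,2) = 770 − 630 = 140.
The remaining cell in column 3 is (5,3) = 770 − 581 = 189.
From column 4, 770 − (119 + 175 + 147 + 91) gives (3,4) = 238.
From row 1, 770 − (98 + 140 + 217 + 119) gives (1,5) = 196.
Row 3 needs 770; the known cells sum to 665, so (3,5) = 105.
From row 5, 770 − (210 + 112 + 189 + 91) gives (5,5) = 168.

168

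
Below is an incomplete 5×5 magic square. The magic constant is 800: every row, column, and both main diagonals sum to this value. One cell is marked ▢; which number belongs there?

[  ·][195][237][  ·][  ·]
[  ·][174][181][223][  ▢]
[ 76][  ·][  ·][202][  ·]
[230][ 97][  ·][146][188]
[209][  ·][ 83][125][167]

The remaining cell in row 4 is (4,3) = 800 − 661 = 139.
Row 5 must total 800; the given cells sum to 584, so (5,2) = 216.
Column 2: 195 + 174 + 97 + 216 + ? = 800, so (3,2) = 118.
Column 3 needs 800; the known cells sum to 640, so (3,3) = 160.
Column 4 needs 800; the known cells sum to 696, so (1,4) = 104.
The remaining cell in main diagonal is (1,1) = 800 − 647 = 153.
Anti-diagonal: 223 + 160 + 97 + 209 + ? = 800, so (1,5) = 111.
From row 3, 800 − (76 + 118 + 160 + 202) gives (3,5) = 244.
Column 1 needs 800; the known cells sum to 668, so (2,1) = 132.
The remaining cell in column 5 is (2,5) = 800 − 710 = 90.

90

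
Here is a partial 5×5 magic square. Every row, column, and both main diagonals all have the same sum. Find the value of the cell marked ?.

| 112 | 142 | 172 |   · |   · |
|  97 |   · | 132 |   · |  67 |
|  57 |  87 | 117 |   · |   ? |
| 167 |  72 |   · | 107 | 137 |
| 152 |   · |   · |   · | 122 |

177

Column 1 is complete and sums to 585; that is the magic constant.
From row 4, 585 − (167 + 72 + 107 + 137) gives (4,3) = 102.
Column 3 needs 585; the known cells sum to 523, so (5,3) = 62.
Main diagonal must total 585; the given cells sum to 458, so (2,2) = 127.
From row 2, 585 − (97 + 127 + 132 + 67) gives (2,4) = 162.
Column 2 must total 585; the given cells sum to 428, so (5,2) = 157.
Using anti-diagonal: 162 + 117 + 72 + 152 + ? → (1,5) = 585 − 503 = 82.
Using row 1: 112 + 142 + 172 + 82 + ? → (1,4) = 585 − 508 = 77.
From row 5, 585 − (152 + 157 + 62 + 122) gives (5,4) = 92.
Using column 4: 77 + 162 + 107 + 92 + ? → (3,4) = 585 − 438 = 147.
Column 5: 82 + 67 + 137 + 122 + ? = 585, so (3,5) = 177.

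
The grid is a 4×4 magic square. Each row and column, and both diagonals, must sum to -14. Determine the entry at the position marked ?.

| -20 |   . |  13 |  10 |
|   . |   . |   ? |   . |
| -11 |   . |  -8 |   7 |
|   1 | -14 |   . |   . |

-23

Row 1: -20 + 13 + 10 + ? = -14, so (1,2) = -17.
Row 3 must total -14; the given cells sum to -12, so (3,2) = -2.
Column 1 needs -14; the known cells sum to -30, so (2,1) = 16.
Column 2 needs -14; the known cells sum to -33, so (2,2) = 19.
From main diagonal, -14 − (-20 + 19 + (-8)) gives (4,4) = -5.
Anti-diagonal: 10 + (-2) + 1 + ? = -14, so (2,3) = -23.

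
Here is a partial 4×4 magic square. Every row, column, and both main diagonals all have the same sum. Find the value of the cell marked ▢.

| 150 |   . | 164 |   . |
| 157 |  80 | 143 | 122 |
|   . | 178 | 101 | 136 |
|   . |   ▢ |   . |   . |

129

Row 2 is complete and sums to 502; that is the magic constant.
Row 3 needs 502; the known cells sum to 415, so (3,1) = 87.
The remaining cell in column 1 is (4,1) = 502 − 394 = 108.
The remaining cell in column 3 is (4,3) = 502 − 408 = 94.
Main diagonal needs 502; the known cells sum to 331, so (4,4) = 171.
The remaining cell in anti-diagonal is (1,4) = 502 − 429 = 73.
Row 1 must total 502; the given cells sum to 387, so (1,2) = 115.
Row 4 must total 502; the given cells sum to 373, so (4,2) = 129.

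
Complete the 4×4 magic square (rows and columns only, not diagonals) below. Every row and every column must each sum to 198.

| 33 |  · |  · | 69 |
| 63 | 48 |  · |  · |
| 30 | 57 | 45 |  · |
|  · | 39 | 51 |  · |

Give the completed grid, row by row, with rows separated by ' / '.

33 54 42 69 / 63 48 60 27 / 30 57 45 66 / 72 39 51 36

From row 3, 198 − (30 + 57 + 45) gives (3,4) = 66.
Column 1 must total 198; the given cells sum to 126, so (4,1) = 72.
Column 2 needs 198; the known cells sum to 144, so (1,2) = 54.
Row 1 must total 198; the given cells sum to 156, so (1,3) = 42.
Row 4 needs 198; the known cells sum to 162, so (4,4) = 36.
From column 3, 198 − (42 + 45 + 51) gives (2,3) = 60.
Column 4: 69 + 66 + 36 + ? = 198, so (2,4) = 27.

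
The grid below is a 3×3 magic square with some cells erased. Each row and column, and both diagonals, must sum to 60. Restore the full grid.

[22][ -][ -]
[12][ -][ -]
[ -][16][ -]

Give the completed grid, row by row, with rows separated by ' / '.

The remaining cell in column 1 is (3,1) = 60 − 34 = 26.
Row 3: 26 + 16 + ? = 60, so (3,3) = 18.
Main diagonal must total 60; the given cells sum to 40, so (2,2) = 20.
Anti-diagonal needs 60; the known cells sum to 46, so (1,3) = 14.
Row 1 must total 60; the given cells sum to 36, so (1,2) = 24.
Row 2 must total 60; the given cells sum to 32, so (2,3) = 28.

22 24 14 / 12 20 28 / 26 16 18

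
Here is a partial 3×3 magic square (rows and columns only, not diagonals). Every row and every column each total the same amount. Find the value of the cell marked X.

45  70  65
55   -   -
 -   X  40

Row 1 is complete and sums to 180; that is the magic constant.
Column 1: 45 + 55 + ? = 180, so (3,1) = 80.
Column 3: 65 + 40 + ? = 180, so (2,3) = 75.
Row 2 needs 180; the known cells sum to 130, so (2,2) = 50.
The remaining cell in row 3 is (3,2) = 180 − 120 = 60.

60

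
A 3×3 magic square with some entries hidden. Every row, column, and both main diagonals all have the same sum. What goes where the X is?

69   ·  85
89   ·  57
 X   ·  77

Column 3 is complete and sums to 219; that is the magic constant.
The remaining cell in row 1 is (1,2) = 219 − 154 = 65.
From row 2, 219 − (89 + 57) gives (2,2) = 73.
From column 1, 219 − (69 + 89) gives (3,1) = 61.

61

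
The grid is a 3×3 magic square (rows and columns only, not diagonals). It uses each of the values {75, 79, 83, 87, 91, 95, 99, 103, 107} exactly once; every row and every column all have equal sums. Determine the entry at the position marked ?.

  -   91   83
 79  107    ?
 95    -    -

The 9 entries sum to 819, so each line sums to 819/3 = 273.
Row 1 must total 273; the given cells sum to 174, so (1,1) = 99.
Row 2: 79 + 107 + ? = 273, so (2,3) = 87.

87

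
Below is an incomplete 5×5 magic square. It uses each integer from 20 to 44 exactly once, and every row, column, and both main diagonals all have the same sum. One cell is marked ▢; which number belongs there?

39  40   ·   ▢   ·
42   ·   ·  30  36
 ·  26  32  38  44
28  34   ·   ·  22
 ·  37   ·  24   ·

The entries are 20 through 44, which sum to 800, so each line sums to 800/5 = 160.
Row 3 needs 160; the known cells sum to 140, so (3,1) = 20.
Column 1 needs 160; the known cells sum to 129, so (5,1) = 31.
Using column 2: 40 + 26 + 34 + 37 + ? → (2,2) = 160 − 137 = 23.
Anti-diagonal needs 160; the known cells sum to 127, so (1,5) = 33.
Using row 2: 42 + 23 + 30 + 36 + ? → (2,3) = 160 − 131 = 29.
Using column 5: 33 + 36 + 44 + 22 + ? → (5,5) = 160 − 135 = 25.
Main diagonal must total 160; the given cells sum to 119, so (4,4) = 41.
Using row 4: 28 + 34 + 41 + 22 + ? → (4,3) = 160 − 125 = 35.
Row 5: 31 + 37 + 24 + 25 + ? = 160, so (5,3) = 43.
The remaining cell in column 3 is (1,3) = 160 − 139 = 21.
Column 4: 30 + 38 + 41 + 24 + ? = 160, so (1,4) = 27.

27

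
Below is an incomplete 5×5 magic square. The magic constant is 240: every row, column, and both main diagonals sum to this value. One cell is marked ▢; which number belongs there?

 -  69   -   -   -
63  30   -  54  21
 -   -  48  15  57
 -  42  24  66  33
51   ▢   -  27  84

Row 2 must total 240; the given cells sum to 168, so (2,3) = 72.
Row 4 must total 240; the given cells sum to 165, so (4,1) = 75.
Column 4: 54 + 15 + 66 + 27 + ? = 240, so (1,4) = 78.
Column 5 must total 240; the given cells sum to 195, so (1,5) = 45.
The remaining cell in main diagonal is (1,1) = 240 − 228 = 12.
Row 1 needs 240; the known cells sum to 204, so (1,3) = 36.
Column 1: 12 + 63 + 75 + 51 + ? = 240, so (3,1) = 39.
Using column 3: 36 + 72 + 48 + 24 + ? → (5,3) = 240 − 180 = 60.
Row 3 needs 240; the known cells sum to 159, so (3,2) = 81.
The remaining cell in row 5 is (5,2) = 240 − 222 = 18.

18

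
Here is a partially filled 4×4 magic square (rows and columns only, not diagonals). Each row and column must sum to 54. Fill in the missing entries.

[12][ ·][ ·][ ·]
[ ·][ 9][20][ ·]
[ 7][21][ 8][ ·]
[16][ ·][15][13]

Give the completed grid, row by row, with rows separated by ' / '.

Using row 3: 7 + 21 + 8 + ? → (3,4) = 54 − 36 = 18.
Row 4: 16 + 15 + 13 + ? = 54, so (4,2) = 10.
The remaining cell in column 1 is (2,1) = 54 − 35 = 19.
From column 2, 54 − (9 + 21 + 10) gives (1,2) = 14.
Column 3 must total 54; the given cells sum to 43, so (1,3) = 11.
The remaining cell in row 1 is (1,4) = 54 − 37 = 17.
Row 2 needs 54; the known cells sum to 48, so (2,4) = 6.

12 14 11 17 / 19 9 20 6 / 7 21 8 18 / 16 10 15 13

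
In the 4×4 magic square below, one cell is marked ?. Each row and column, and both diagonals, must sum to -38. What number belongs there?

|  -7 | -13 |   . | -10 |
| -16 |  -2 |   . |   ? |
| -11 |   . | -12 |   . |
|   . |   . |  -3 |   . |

-5

Row 1: -7 + (-13) + (-10) + ? = -38, so (1,3) = -8.
Column 1 needs -38; the known cells sum to -34, so (4,1) = -4.
Column 3 needs -38; the known cells sum to -23, so (2,3) = -15.
Main diagonal: -7 + (-2) + (-12) + ? = -38, so (4,4) = -17.
From anti-diagonal, -38 − (-10 + (-15) + (-4)) gives (3,2) = -9.
Row 2 needs -38; the known cells sum to -33, so (2,4) = -5.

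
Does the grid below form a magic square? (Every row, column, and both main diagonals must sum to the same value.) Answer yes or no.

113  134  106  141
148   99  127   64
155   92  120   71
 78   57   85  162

Row 1: 113 + 134 + 106 + 141 = 494.
Row 2: 148 + 99 + 127 + 64 = 438.
Row 3: 155 + 92 + 120 + 71 = 438.
Row 4: 78 + 57 + 85 + 162 = 382.
Column 1: 113 + 148 + 155 + 78 = 494.
Column 2: 134 + 99 + 92 + 57 = 382.
Column 3: 106 + 127 + 120 + 85 = 438.
Column 4: 141 + 64 + 71 + 162 = 438.
Main diagonal: 113 + 99 + 120 + 162 = 494.
Anti-diagonal: 141 + 127 + 92 + 78 = 438.

No — column 1 sums to 494 but row 3 sums to 438.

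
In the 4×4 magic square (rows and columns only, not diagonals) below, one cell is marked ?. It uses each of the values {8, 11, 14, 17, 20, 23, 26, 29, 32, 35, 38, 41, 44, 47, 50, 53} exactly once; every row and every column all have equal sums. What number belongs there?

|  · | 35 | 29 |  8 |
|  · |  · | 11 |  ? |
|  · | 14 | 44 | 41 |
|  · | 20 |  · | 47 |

26

The 16 entries sum to 488, so each line sums to 488/4 = 122.
From row 1, 122 − (35 + 29 + 8) gives (1,1) = 50.
Row 3 needs 122; the known cells sum to 99, so (3,1) = 23.
Column 2: 35 + 14 + 20 + ? = 122, so (2,2) = 53.
Column 3 must total 122; the given cells sum to 84, so (4,3) = 38.
Column 4: 8 + 41 + 47 + ? = 122, so (2,4) = 26.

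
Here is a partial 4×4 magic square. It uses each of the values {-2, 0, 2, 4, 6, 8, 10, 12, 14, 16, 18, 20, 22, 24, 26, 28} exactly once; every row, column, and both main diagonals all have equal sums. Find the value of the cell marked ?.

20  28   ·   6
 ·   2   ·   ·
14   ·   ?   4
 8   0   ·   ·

The 16 entries sum to 208, so each line sums to 208/4 = 52.
Row 1 must total 52; the given cells sum to 54, so (1,3) = -2.
From column 1, 52 − (20 + 14 + 8) gives (2,1) = 10.
Column 2: 28 + 2 + 0 + ? = 52, so (3,2) = 22.
Anti-diagonal must total 52; the given cells sum to 36, so (2,3) = 16.
Row 2: 10 + 2 + 16 + ? = 52, so (2,4) = 24.
The remaining cell in row 3 is (3,3) = 52 − 40 = 12.

12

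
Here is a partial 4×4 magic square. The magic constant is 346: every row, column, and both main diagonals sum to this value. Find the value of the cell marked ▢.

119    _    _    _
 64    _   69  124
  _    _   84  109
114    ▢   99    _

79

Using row 2: 64 + 69 + 124 + ? → (2,2) = 346 − 257 = 89.
Using column 1: 119 + 64 + 114 + ? → (3,1) = 346 − 297 = 49.
Column 3 needs 346; the known cells sum to 252, so (1,3) = 94.
Main diagonal must total 346; the given cells sum to 292, so (4,4) = 54.
Row 3: 49 + 84 + 109 + ? = 346, so (3,2) = 104.
From row 4, 346 − (114 + 99 + 54) gives (4,2) = 79.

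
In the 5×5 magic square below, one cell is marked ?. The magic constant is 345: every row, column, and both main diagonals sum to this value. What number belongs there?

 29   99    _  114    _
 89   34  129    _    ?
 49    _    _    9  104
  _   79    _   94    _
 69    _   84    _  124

Column 1 must total 345; the given cells sum to 236, so (4,1) = 109.
Main diagonal must total 345; the given cells sum to 281, so (3,3) = 64.
Using row 3: 49 + 64 + 9 + 104 + ? → (3,2) = 345 − 226 = 119.
From column 2, 345 − (99 + 34 + 119 + 79) gives (5,2) = 14.
Using row 5: 69 + 14 + 84 + 124 + ? → (5,4) = 345 − 291 = 54.
The remaining cell in column 4 is (2,4) = 345 − 271 = 74.
Using anti-diagonal: 74 + 64 + 79 + 69 + ? → (1,5) = 345 − 286 = 59.
The remaining cell in row 1 is (1,3) = 345 − 301 = 44.
The remaining cell in row 2 is (2,5) = 345 − 326 = 19.

19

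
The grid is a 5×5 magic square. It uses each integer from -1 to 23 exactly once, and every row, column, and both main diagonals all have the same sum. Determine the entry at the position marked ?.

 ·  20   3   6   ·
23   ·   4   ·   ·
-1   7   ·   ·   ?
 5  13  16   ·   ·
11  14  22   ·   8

21

The entries are -1 through 23, which sum to 275, so each line sums to 275/5 = 55.
Row 5: 11 + 14 + 22 + 8 + ? = 55, so (5,4) = 0.
Column 1 must total 55; the given cells sum to 38, so (1,1) = 17.
Column 2 must total 55; the given cells sum to 54, so (2,2) = 1.
The remaining cell in column 3 is (3,3) = 55 − 45 = 10.
Using main diagonal: 17 + 1 + 10 + 8 + ? → (4,4) = 55 − 36 = 19.
The remaining cell in row 1 is (1,5) = 55 − 46 = 9.
Row 4: 5 + 13 + 16 + 19 + ? = 55, so (4,5) = 2.
Anti-diagonal: 9 + 10 + 13 + 11 + ? = 55, so (2,4) = 12.
Row 2 must total 55; the given cells sum to 40, so (2,5) = 15.
Column 4: 6 + 12 + 19 + 0 + ? = 55, so (3,4) = 18.
Column 5 must total 55; the given cells sum to 34, so (3,5) = 21.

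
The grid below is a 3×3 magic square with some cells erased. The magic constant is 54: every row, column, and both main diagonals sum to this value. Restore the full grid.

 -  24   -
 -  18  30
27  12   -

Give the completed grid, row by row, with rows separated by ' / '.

Row 2 needs 54; the known cells sum to 48, so (2,1) = 6.
Row 3: 27 + 12 + ? = 54, so (3,3) = 15.
Column 1: 6 + 27 + ? = 54, so (1,1) = 21.
From column 3, 54 − (30 + 15) gives (1,3) = 9.

21 24 9 / 6 18 30 / 27 12 15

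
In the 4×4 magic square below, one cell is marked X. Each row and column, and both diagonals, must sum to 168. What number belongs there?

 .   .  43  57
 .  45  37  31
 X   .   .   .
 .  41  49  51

The remaining cell in row 2 is (2,1) = 168 − 113 = 55.
Row 4 must total 168; the given cells sum to 141, so (4,1) = 27.
Using column 3: 43 + 37 + 49 + ? → (3,3) = 168 − 129 = 39.
Using column 4: 57 + 31 + 51 + ? → (3,4) = 168 − 139 = 29.
Main diagonal must total 168; the given cells sum to 135, so (1,1) = 33.
Using anti-diagonal: 57 + 37 + 27 + ? → (3,2) = 168 − 121 = 47.
Using row 1: 33 + 43 + 57 + ? → (1,2) = 168 − 133 = 35.
Row 3 needs 168; the known cells sum to 115, so (3,1) = 53.

53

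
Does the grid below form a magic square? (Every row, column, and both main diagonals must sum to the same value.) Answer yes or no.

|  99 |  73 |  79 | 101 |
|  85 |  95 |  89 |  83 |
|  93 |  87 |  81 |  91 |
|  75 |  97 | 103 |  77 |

Row 1: 99 + 73 + 79 + 101 = 352.
Row 2: 85 + 95 + 89 + 83 = 352.
Row 3: 93 + 87 + 81 + 91 = 352.
Row 4: 75 + 97 + 103 + 77 = 352.
Column 1: 99 + 85 + 93 + 75 = 352.
Column 2: 73 + 95 + 87 + 97 = 352.
Column 3: 79 + 89 + 81 + 103 = 352.
Column 4: 101 + 83 + 91 + 77 = 352.
Main diagonal: 99 + 95 + 81 + 77 = 352.
Anti-diagonal: 101 + 89 + 87 + 75 = 352.
All lines sum to 352.

Yes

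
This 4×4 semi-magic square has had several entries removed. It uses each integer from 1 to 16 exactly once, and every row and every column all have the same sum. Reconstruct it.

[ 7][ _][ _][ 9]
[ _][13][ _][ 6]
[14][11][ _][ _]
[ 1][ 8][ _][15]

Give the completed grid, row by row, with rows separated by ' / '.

7 2 16 9 / 12 13 3 6 / 14 11 5 4 / 1 8 10 15

The entries are 1 through 16, which sum to 136, so each line sums to 136/4 = 34.
Row 4: 1 + 8 + 15 + ? = 34, so (4,3) = 10.
The remaining cell in column 1 is (2,1) = 34 − 22 = 12.
Column 2 must total 34; the given cells sum to 32, so (1,2) = 2.
Using column 4: 9 + 6 + 15 + ? → (3,4) = 34 − 30 = 4.
From row 1, 34 − (7 + 2 + 9) gives (1,3) = 16.
Row 2 needs 34; the known cells sum to 31, so (2,3) = 3.
Using row 3: 14 + 11 + 4 + ? → (3,3) = 34 − 29 = 5.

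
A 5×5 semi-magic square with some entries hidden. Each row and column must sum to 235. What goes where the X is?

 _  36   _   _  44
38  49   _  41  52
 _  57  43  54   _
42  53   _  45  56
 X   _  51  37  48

Using row 2: 38 + 49 + 41 + 52 + ? → (2,3) = 235 − 180 = 55.
Row 4 needs 235; the known cells sum to 196, so (4,3) = 39.
The remaining cell in column 2 is (5,2) = 235 − 195 = 40.
The remaining cell in column 3 is (1,3) = 235 − 188 = 47.
The remaining cell in column 4 is (1,4) = 235 − 177 = 58.
Using column 5: 44 + 52 + 56 + 48 + ? → (3,5) = 235 − 200 = 35.
Row 1: 36 + 47 + 58 + 44 + ? = 235, so (1,1) = 50.
Row 3: 57 + 43 + 54 + 35 + ? = 235, so (3,1) = 46.
The remaining cell in row 5 is (5,1) = 235 − 176 = 59.

59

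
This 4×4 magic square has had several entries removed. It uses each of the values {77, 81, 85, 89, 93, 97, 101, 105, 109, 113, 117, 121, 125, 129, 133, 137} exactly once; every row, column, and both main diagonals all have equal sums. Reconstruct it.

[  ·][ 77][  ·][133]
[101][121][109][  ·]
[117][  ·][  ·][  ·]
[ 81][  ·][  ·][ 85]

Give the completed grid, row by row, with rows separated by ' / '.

129 77 89 133 / 101 121 109 97 / 117 105 93 113 / 81 125 137 85

The 16 entries sum to 1712, so each line sums to 1712/4 = 428.
Row 2 needs 428; the known cells sum to 331, so (2,4) = 97.
Column 1 must total 428; the given cells sum to 299, so (1,1) = 129.
From column 4, 428 − (133 + 97 + 85) gives (3,4) = 113.
The remaining cell in main diagonal is (3,3) = 428 − 335 = 93.
Anti-diagonal must total 428; the given cells sum to 323, so (3,2) = 105.
Row 1 needs 428; the known cells sum to 339, so (1,3) = 89.
Column 2 must total 428; the given cells sum to 303, so (4,2) = 125.
Column 3: 89 + 109 + 93 + ? = 428, so (4,3) = 137.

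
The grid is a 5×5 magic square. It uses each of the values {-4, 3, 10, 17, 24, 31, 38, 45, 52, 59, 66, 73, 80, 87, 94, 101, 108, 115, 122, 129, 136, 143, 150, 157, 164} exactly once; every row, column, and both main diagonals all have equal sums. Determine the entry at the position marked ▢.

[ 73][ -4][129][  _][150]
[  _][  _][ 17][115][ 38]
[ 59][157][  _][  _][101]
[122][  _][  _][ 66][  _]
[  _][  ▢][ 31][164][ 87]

The 25 entries sum to 2000, so each line sums to 2000/5 = 400.
Row 1 must total 400; the given cells sum to 348, so (1,4) = 52.
Column 4 must total 400; the given cells sum to 397, so (3,4) = 3.
Column 5 needs 400; the known cells sum to 376, so (4,5) = 24.
Using row 3: 59 + 157 + 3 + 101 + ? → (3,3) = 400 − 320 = 80.
From column 3, 400 − (129 + 17 + 80 + 31) gives (4,3) = 143.
Main diagonal: 73 + 80 + 66 + 87 + ? = 400, so (2,2) = 94.
Row 2 needs 400; the known cells sum to 264, so (2,1) = 136.
The remaining cell in row 4 is (4,2) = 400 − 355 = 45.
Column 1 must total 400; the given cells sum to 390, so (5,1) = 10.
Using column 2: -4 + 94 + 157 + 45 + ? → (5,2) = 400 − 292 = 108.

108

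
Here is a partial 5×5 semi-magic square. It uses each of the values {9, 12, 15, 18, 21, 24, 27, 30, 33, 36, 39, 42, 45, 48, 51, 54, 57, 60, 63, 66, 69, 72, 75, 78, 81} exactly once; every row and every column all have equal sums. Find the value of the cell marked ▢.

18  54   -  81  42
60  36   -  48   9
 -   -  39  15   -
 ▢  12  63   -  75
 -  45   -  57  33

51

The 25 entries sum to 1125, so each line sums to 1125/5 = 225.
Row 1: 18 + 54 + 81 + 42 + ? = 225, so (1,3) = 30.
From row 2, 225 − (60 + 36 + 48 + 9) gives (2,3) = 72.
Column 2 must total 225; the given cells sum to 147, so (3,2) = 78.
Using column 3: 30 + 72 + 39 + 63 + ? → (5,3) = 225 − 204 = 21.
The remaining cell in column 4 is (4,4) = 225 − 201 = 24.
Using column 5: 42 + 9 + 75 + 33 + ? → (3,5) = 225 − 159 = 66.
Using row 3: 78 + 39 + 15 + 66 + ? → (3,1) = 225 − 198 = 27.
Using row 4: 12 + 63 + 24 + 75 + ? → (4,1) = 225 − 174 = 51.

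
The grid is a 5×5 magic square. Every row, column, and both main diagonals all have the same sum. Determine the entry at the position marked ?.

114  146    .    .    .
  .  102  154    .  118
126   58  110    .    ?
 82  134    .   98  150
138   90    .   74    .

94

Column 2 is complete and sums to 530; that is the magic constant.
The remaining cell in row 4 is (4,3) = 530 − 464 = 66.
The remaining cell in column 1 is (2,1) = 530 − 460 = 70.
Main diagonal needs 530; the known cells sum to 424, so (5,5) = 106.
Using row 2: 70 + 102 + 154 + 118 + ? → (2,4) = 530 − 444 = 86.
From row 5, 530 − (138 + 90 + 74 + 106) gives (5,3) = 122.
Column 3 must total 530; the given cells sum to 452, so (1,3) = 78.
The remaining cell in anti-diagonal is (1,5) = 530 − 468 = 62.
Row 1: 114 + 146 + 78 + 62 + ? = 530, so (1,4) = 130.
The remaining cell in column 4 is (3,4) = 530 − 388 = 142.
Column 5: 62 + 118 + 150 + 106 + ? = 530, so (3,5) = 94.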